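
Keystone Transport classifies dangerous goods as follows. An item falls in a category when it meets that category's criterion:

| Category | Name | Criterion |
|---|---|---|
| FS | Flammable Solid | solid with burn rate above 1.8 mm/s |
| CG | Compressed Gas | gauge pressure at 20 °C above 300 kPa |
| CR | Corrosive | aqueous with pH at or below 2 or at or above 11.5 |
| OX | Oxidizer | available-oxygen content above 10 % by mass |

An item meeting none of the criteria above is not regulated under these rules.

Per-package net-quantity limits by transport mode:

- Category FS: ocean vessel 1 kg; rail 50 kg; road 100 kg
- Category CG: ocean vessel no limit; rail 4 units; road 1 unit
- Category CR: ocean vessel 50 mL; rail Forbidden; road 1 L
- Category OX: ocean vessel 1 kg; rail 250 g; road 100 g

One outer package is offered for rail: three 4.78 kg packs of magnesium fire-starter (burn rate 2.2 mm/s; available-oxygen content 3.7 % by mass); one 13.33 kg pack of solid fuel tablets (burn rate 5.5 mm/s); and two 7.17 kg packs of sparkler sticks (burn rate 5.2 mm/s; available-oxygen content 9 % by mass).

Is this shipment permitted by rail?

Yes

The magnesium fire-starter has burn rate 2.2 mm/s, which is > 1.8 mm/s, so it is Category FS (Flammable Solid).
The solid fuel tablets have burn rate 5.5 mm/s, which is > 1.8 mm/s, so they are Category FS (Flammable Solid).
Sparkler sticks: burn rate 5.2 mm/s > 1.8 mm/s → Category FS (Flammable Solid).
Category FS net quantity: (three 4.78 kg packs = 14.34 kg) + 13.33 kg + (two 7.17 kg packs = 14.34 kg) = 42.01 kg.
That is within the Category FS rail limit of 50 kg.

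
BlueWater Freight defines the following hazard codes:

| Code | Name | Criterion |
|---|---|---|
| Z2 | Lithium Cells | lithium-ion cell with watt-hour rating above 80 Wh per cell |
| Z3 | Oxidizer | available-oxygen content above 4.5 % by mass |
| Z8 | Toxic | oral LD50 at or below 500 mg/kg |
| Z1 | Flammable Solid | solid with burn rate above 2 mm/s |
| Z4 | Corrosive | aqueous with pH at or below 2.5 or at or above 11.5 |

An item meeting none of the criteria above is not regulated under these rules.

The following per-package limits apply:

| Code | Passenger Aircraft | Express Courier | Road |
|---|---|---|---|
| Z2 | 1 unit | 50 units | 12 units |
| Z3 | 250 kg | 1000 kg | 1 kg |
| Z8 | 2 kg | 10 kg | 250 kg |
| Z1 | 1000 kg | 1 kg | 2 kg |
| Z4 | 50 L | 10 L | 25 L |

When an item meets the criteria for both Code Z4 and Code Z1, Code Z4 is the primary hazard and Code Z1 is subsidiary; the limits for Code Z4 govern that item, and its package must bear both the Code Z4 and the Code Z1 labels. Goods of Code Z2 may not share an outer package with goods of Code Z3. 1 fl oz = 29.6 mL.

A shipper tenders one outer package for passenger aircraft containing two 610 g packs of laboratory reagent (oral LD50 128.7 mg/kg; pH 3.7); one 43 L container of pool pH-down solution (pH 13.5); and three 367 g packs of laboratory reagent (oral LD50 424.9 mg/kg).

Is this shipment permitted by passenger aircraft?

Oral LD50 128.7 mg/kg meets the Code Z8 criterion (Toxic), so the laboratory reagent is Code Z8.
pH 13.5 meets the Code Z4 criterion (Corrosive), so the pool pH-down solution is Code Z4.
With oral LD50 424.9 mg/kg (≤ 500 mg/kg), the laboratory reagent falls in Code Z8.
Total Code Z8: (two 610 g packs = 1.22 kg) + (three 367 g packs = 1.101 kg) = 2.321 kg.
2.321 kg exceeds the passenger aircraft limit of 2 kg for Code Z8.
Code Z4 quantity: 43 L.
That is within the Code Z4 passenger aircraft limit of 50 L.
The segregation rule (Code Z2 with Code Z3) does not apply to Code Z8 with Code Z4.

No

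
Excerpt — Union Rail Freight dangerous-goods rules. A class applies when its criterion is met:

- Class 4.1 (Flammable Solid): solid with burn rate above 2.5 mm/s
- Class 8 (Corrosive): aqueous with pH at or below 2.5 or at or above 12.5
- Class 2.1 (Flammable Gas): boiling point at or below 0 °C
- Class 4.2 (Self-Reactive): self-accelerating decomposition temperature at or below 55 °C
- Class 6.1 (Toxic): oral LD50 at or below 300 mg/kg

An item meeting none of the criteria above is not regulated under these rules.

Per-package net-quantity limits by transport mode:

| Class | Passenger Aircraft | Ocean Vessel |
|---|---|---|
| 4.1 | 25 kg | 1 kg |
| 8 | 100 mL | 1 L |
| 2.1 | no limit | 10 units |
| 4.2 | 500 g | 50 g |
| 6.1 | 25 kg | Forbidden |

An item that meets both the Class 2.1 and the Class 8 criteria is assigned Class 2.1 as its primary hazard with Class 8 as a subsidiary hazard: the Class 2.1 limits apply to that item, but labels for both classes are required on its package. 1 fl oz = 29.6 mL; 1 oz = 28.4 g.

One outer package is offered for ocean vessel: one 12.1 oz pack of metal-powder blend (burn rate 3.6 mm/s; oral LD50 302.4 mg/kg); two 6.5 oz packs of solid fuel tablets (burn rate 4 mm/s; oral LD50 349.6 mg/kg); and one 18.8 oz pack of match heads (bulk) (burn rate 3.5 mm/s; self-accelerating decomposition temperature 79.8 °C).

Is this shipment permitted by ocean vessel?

The metal-powder blend has burn rate 3.6 mm/s, which is > 2.5 mm/s, so it is Class 4.1 (Flammable Solid).
Solid fuel tablets: burn rate 4 mm/s > 2.5 mm/s → Class 4.1 (Flammable Solid).
Burn rate 3.5 mm/s meets the Class 4.1 criterion (Flammable Solid), so the match heads (bulk) are Class 4.1.
Total Class 4.1: (one 12.1 oz pack = 343.64 g) + (two 6.5 oz packs = 369.2 g) + (one 18.8 oz pack = 533.92 g) = 1246.76 g.
That exceeds the Class 4.1 ocean vessel limit of 1 kg.

No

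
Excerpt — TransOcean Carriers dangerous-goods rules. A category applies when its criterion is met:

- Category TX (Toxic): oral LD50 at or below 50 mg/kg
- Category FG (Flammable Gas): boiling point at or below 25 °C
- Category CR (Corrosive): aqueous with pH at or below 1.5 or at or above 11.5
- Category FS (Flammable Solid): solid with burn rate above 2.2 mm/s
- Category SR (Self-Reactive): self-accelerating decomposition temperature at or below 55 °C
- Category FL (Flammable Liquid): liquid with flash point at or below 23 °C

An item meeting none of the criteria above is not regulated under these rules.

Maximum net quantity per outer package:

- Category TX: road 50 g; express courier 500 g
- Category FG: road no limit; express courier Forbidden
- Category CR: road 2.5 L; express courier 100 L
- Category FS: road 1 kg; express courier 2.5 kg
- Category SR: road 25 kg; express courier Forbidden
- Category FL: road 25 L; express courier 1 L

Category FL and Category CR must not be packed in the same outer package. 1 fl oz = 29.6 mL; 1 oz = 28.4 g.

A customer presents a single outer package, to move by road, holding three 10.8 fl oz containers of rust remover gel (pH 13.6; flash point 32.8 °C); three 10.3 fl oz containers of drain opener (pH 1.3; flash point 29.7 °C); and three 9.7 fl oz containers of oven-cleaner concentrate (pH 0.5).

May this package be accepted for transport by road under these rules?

No

pH 13.6 meets the Category CR criterion (Corrosive), so the rust remover gel is Category CR.
The drain opener has pH 1.3, which is ≤ 1.5, so it is Category CR (Corrosive).
Oven-cleaner concentrate: pH 0.5 ≤ 1.5 → Category CR (Corrosive).
Category CR net quantity: (three 10.8 fl oz containers = 959.04 mL) + (three 10.3 fl oz containers = 914.64 mL) + (three 9.7 fl oz containers = 861.36 mL) = 2735.04 mL.
2735.04 mL > 2.5 L (road limit, Category CR) — over the limit.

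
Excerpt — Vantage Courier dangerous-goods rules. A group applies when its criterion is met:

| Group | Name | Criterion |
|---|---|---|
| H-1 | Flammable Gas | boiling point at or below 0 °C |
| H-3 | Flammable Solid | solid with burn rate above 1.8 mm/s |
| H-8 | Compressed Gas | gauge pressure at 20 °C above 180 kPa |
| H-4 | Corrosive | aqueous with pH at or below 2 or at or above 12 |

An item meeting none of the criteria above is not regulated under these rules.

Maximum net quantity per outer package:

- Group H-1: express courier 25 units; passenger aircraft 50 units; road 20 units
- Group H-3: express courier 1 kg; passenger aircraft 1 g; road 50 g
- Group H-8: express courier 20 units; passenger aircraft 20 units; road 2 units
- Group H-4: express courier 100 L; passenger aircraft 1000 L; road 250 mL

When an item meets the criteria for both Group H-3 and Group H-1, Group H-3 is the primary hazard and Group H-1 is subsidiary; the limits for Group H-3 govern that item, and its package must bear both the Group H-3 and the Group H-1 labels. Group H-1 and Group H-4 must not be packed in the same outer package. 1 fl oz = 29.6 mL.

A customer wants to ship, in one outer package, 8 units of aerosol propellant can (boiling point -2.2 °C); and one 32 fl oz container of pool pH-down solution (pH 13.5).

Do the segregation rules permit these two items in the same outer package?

No

With boiling point -2.2 °C (≤ 0 °C), the aerosol propellant can falls in Group H-1.
pH 13.5 meets the Group H-4 criterion (Corrosive), so the pool pH-down solution is Group H-4.
Group H-1 and Group H-4 may not share an outer package.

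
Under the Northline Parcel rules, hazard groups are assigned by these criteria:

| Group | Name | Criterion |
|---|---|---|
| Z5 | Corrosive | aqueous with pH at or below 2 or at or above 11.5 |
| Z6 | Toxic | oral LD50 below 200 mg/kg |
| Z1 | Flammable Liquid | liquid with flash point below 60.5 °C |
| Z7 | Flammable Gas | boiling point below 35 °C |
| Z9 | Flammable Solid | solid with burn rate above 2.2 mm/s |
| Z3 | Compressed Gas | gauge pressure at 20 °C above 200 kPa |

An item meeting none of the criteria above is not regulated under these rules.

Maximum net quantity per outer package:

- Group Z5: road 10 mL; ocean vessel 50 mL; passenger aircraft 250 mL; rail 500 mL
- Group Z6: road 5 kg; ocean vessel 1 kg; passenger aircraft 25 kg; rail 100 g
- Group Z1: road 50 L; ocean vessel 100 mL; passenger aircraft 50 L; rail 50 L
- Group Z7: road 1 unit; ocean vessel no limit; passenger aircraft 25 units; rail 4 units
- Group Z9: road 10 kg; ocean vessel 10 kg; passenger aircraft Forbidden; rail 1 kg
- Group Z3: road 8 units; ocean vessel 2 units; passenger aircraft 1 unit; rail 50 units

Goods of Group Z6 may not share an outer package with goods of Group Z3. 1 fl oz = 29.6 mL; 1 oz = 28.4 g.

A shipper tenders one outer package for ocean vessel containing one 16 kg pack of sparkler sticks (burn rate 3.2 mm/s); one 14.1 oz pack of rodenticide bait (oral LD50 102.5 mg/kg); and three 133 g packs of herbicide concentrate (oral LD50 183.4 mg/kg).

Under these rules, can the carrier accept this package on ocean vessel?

The sparkler sticks have burn rate 3.2 mm/s, which is > 2.2 mm/s, so they are Group Z9 (Flammable Solid).
With oral LD50 102.5 mg/kg (< 200 mg/kg), the rodenticide bait falls in Group Z6.
Herbicide concentrate: oral LD50 183.4 mg/kg < 200 mg/kg → Group Z6 (Toxic).
Total Group Z6: (one 14.1 oz pack = 400.44 g) + (three 133 g packs = 399 g) = 799.44 g.
That is within the Group Z6 ocean vessel limit of 1 kg.
Group Z9 quantity: 16 kg.
16 kg > 10 kg (ocean vessel limit, Group Z9) — over the limit.
The segregation rule (Group Z6 with Group Z3) does not apply to Group Z6 with Group Z9.

No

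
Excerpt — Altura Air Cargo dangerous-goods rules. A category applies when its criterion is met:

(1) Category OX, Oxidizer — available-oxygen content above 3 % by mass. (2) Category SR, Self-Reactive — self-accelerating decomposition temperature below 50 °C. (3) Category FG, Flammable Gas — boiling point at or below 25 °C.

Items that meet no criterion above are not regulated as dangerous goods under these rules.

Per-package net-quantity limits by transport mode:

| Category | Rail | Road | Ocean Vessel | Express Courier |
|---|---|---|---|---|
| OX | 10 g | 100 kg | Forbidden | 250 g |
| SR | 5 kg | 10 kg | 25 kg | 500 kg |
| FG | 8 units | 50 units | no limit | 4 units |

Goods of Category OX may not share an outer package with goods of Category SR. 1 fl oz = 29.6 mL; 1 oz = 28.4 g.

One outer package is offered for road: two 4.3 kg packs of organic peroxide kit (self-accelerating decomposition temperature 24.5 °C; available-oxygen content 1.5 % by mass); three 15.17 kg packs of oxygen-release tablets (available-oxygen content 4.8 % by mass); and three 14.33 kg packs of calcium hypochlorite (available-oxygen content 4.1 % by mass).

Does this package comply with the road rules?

No

Self-accelerating decomposition temperature 24.5 °C meets the Category SR criterion (Self-Reactive), so the organic peroxide kit is Category SR.
Oxygen-release tablets: available-oxygen content 4.8 % by mass > 3 % by mass → Category OX (Oxidizer).
With available-oxygen content 4.1 % by mass (> 3 % by mass), the calcium hypochlorite falls in Category OX.
Total Category OX: (three 15.17 kg packs = 45.51 kg) + (three 14.33 kg packs = 42.99 kg) = 88.5 kg.
88.5 kg is within the road limit of 100 kg for Category OX.
Category SR quantity: two 4.3 kg packs = 8.6 kg.
8.6 kg is within the road limit of 10 kg for Category SR.
Category OX and Category SR may not share an outer package.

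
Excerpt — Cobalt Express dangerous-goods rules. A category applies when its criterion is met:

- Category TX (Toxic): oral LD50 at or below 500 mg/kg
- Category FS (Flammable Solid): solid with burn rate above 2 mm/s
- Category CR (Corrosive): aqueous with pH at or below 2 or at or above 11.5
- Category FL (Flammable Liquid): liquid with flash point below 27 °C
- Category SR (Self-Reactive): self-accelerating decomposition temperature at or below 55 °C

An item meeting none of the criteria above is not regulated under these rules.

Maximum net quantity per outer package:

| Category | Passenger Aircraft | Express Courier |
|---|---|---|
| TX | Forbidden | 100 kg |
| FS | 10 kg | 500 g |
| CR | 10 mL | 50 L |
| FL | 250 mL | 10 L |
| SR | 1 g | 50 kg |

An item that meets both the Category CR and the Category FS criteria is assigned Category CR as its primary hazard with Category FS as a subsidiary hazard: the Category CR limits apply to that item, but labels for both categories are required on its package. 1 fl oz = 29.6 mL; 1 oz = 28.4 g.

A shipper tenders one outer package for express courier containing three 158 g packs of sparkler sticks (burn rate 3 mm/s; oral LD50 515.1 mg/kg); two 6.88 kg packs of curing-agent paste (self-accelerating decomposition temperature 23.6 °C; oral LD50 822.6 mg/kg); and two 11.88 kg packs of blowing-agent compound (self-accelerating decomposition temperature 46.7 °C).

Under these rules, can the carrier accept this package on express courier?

Yes

With burn rate 3 mm/s (> 2 mm/s), the sparkler sticks fall in Category FS.
The curing-agent paste has self-accelerating decomposition temperature 23.6 °C, which is ≤ 55 °C, so it is Category SR (Self-Reactive).
With self-accelerating decomposition temperature 46.7 °C (≤ 55 °C), the blowing-agent compound falls in Category SR.
Category SR net quantity: (two 6.88 kg packs = 13.76 kg) + (two 11.88 kg packs = 23.76 kg) = 37.52 kg.
37.52 kg is within the express courier limit of 50 kg for Category SR.
Category FS quantity: three 158 g packs = 474 g.
474 g ≤ 500 g (express courier limit, Category FS) — within limit.
Every hazard category is within its express courier limit and no segregation rule is violated.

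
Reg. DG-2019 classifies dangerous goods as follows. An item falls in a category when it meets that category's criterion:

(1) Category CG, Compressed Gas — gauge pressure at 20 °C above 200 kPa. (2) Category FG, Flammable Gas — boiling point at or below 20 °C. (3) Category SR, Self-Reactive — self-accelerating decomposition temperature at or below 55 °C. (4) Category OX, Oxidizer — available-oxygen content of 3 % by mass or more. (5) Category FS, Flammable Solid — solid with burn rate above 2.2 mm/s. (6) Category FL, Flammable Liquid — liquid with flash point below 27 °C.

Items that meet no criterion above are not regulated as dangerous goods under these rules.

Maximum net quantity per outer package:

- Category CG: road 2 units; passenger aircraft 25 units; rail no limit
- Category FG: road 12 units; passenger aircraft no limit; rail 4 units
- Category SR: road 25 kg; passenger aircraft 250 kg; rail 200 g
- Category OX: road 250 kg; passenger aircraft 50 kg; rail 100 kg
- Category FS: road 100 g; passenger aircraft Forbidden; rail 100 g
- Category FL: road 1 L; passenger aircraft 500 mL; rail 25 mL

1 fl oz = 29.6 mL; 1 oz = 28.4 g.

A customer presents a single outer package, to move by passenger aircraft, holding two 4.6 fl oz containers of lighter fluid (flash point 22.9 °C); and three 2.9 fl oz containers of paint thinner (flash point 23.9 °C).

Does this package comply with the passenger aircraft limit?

The lighter fluid has flash point 22.9 °C, which is < 27 °C, so it is Category FL (Flammable Liquid).
The paint thinner has flash point 23.9 °C, which is < 27 °C, so it is Category FL (Flammable Liquid).
Category FL net quantity: (two 4.6 fl oz containers = 272.32 mL) + (three 2.9 fl oz containers = 257.52 mL) = 529.84 mL.
529.84 mL exceeds the passenger aircraft limit of 500 mL for Category FL.

No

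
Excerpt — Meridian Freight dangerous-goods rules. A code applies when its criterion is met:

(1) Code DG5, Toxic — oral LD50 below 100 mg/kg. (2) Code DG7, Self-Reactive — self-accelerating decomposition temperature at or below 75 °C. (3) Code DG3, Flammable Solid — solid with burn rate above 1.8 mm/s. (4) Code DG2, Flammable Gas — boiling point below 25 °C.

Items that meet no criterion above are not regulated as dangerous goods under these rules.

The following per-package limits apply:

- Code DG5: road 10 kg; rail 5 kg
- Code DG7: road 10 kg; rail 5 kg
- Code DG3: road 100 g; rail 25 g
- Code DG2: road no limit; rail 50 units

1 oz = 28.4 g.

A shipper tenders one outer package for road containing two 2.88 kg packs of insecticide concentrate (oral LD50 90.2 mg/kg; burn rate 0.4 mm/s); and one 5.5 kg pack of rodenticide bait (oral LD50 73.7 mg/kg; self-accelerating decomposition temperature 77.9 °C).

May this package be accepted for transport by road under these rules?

The insecticide concentrate has oral LD50 90.2 mg/kg, which is < 100 mg/kg, so it is Code DG5 (Toxic).
Oral LD50 73.7 mg/kg meets the Code DG5 criterion (Toxic), so the rodenticide bait is Code DG5.
Code DG5 net quantity: (two 2.88 kg packs = 5.76 kg) + 5.5 kg = 11.26 kg.
That exceeds the Code DG5 road limit of 10 kg.

No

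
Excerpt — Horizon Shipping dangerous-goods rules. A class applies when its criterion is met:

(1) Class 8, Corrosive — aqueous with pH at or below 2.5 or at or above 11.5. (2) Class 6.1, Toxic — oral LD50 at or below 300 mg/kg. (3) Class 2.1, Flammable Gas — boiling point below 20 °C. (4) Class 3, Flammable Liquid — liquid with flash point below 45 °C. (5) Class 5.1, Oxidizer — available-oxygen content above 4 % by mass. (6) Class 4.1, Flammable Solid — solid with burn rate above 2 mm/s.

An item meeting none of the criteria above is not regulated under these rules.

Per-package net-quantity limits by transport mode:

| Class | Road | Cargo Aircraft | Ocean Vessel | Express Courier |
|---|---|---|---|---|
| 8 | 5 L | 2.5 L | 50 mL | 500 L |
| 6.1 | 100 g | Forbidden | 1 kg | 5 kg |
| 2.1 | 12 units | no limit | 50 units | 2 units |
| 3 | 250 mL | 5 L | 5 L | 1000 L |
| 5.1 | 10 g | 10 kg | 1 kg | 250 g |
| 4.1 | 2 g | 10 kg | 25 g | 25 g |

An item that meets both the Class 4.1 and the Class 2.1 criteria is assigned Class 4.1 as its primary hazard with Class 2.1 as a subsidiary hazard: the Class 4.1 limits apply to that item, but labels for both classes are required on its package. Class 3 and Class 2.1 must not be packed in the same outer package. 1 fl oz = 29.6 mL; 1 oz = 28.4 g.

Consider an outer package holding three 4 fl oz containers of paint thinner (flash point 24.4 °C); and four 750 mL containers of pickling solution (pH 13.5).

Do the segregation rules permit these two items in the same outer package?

Yes

With flash point 24.4 °C (< 45 °C), the paint thinner falls in Class 3.
With pH 13.5 (≥ 11.5), the pickling solution falls in Class 8.
No segregation rule bars Class 3 with Class 8.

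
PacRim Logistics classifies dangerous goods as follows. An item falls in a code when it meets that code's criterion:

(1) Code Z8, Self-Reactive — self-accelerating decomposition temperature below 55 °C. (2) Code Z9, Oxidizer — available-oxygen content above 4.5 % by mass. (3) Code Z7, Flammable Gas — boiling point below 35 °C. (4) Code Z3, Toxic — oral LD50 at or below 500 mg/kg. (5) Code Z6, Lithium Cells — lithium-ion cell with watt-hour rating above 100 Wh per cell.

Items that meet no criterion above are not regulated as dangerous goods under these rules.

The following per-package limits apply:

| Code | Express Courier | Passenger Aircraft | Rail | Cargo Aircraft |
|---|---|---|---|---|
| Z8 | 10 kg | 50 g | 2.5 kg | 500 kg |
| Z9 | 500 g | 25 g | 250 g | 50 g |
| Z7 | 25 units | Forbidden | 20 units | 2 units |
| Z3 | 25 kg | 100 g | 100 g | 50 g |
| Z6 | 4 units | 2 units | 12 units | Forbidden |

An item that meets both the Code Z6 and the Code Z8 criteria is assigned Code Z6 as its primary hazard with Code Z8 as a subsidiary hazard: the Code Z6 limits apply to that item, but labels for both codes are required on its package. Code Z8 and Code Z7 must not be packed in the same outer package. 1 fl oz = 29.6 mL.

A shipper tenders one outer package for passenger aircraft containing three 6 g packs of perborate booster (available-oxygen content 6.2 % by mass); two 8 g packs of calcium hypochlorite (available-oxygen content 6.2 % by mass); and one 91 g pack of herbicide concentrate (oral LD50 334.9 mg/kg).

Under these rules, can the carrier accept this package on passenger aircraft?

No

With available-oxygen content 6.2 % by mass (> 4.5 % by mass), the perborate booster falls in Code Z9.
Available-oxygen content 6.2 % by mass meets the Code Z9 criterion (Oxidizer), so the calcium hypochlorite is Code Z9.
The herbicide concentrate has oral LD50 334.9 mg/kg, which is ≤ 500 mg/kg, so it is Code Z3 (Toxic).
Code Z9 net quantity: (three 6 g packs = 18 g) + (two 8 g packs = 16 g) = 34 g.
34 g > 25 g (passenger aircraft limit, Code Z9) — over the limit.
Code Z3 quantity: 91 g.
91 g ≤ 100 g (passenger aircraft limit, Code Z3) — within limit.
The segregation rule (Code Z8 with Code Z7) does not apply to Code Z9 with Code Z3.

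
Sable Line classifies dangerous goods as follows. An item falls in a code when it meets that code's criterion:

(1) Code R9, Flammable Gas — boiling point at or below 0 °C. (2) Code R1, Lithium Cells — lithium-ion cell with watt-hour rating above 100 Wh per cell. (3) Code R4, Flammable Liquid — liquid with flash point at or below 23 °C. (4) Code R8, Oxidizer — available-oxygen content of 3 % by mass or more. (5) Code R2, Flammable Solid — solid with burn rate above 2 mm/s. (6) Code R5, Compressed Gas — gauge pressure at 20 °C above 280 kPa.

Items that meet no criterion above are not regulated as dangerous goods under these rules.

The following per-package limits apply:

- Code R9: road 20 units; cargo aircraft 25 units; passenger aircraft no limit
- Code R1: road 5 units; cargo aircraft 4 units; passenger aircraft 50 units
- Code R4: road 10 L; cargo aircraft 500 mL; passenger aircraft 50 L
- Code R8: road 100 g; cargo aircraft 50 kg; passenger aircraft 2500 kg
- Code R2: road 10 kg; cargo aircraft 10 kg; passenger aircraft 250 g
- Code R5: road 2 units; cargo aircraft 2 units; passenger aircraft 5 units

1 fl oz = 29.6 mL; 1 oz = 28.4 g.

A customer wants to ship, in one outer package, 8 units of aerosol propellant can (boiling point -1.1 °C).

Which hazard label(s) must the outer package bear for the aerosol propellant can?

The aerosol propellant can has boiling point -1.1 °C, which is ≤ 0 °C, so it is Code R9 (Flammable Gas).
Only the Code R9 label is required.

Code R9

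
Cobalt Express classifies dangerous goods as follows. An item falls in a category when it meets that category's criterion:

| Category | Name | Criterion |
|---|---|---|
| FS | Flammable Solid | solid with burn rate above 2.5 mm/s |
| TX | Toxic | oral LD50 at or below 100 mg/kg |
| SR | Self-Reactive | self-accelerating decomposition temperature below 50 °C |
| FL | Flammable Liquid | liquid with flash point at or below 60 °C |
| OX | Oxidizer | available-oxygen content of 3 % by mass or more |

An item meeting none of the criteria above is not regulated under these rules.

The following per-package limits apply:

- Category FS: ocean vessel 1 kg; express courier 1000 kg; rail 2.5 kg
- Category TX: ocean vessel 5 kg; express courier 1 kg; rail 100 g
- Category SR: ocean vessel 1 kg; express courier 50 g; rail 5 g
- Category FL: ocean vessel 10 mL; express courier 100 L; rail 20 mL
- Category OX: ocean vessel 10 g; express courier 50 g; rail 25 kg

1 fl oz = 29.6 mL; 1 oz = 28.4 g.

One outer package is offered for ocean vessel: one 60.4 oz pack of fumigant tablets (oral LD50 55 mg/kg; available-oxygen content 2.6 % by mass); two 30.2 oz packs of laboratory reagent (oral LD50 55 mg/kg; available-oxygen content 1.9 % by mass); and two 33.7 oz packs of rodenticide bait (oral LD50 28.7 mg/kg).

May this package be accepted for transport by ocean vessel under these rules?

No

Oral LD50 55 mg/kg meets the Category TX criterion (Toxic), so the fumigant tablets are Category TX.
The laboratory reagent has oral LD50 55 mg/kg, which is ≤ 100 mg/kg, so it is Category TX (Toxic).
Oral LD50 28.7 mg/kg meets the Category TX criterion (Toxic), so the rodenticide bait is Category TX.
Category TX net quantity: (one 60.4 oz pack = 1715.36 g) + (two 30.2 oz packs = 1715.36 g) + (two 33.7 oz packs = 1914.16 g) = 5344.88 g.
That exceeds the Category TX ocean vessel limit of 5 kg.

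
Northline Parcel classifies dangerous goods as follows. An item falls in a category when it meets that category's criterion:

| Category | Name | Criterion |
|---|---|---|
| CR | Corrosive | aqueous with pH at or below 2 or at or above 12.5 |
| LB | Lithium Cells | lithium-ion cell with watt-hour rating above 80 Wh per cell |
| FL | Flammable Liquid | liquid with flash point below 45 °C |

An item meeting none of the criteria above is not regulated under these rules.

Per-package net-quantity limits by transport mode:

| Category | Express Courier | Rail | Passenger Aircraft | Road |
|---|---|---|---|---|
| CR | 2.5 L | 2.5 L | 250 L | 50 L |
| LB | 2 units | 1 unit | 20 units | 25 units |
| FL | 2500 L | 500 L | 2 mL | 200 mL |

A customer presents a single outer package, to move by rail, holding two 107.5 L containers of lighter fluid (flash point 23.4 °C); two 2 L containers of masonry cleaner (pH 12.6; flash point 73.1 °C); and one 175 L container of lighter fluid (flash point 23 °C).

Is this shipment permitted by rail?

Flash point 23.4 °C meets the Category FL criterion (Flammable Liquid), so the lighter fluid is Category FL.
pH 12.6 meets the Category CR criterion (Corrosive), so the masonry cleaner is Category CR.
With flash point 23 °C (< 45 °C), the lighter fluid falls in Category FL.
Category CR quantity: two 2 L containers = 4 L.
That exceeds the Category CR rail limit of 2.5 L.
Category FL net quantity: (two 107.5 L containers = 215 L) + 175 L = 390 L.
390 L is within the rail limit of 500 L for Category FL.

No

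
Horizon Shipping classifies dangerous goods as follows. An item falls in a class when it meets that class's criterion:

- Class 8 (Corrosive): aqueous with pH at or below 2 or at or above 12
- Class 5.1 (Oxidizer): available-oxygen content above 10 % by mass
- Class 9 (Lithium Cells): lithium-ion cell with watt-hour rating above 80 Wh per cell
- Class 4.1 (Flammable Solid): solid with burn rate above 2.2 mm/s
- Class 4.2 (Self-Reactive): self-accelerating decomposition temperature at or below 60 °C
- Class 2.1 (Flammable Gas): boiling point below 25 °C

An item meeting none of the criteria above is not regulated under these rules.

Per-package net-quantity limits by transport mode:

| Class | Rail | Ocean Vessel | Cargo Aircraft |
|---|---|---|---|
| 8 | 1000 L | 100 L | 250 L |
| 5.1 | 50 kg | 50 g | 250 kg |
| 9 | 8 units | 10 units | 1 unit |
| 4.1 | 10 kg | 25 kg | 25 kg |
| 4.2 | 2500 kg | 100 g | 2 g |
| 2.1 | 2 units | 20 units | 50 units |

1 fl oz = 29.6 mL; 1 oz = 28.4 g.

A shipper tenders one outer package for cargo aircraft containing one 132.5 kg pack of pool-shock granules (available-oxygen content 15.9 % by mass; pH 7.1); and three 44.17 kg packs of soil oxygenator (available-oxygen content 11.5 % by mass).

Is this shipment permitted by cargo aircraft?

Pool-shock granules: available-oxygen content 15.9 % by mass > 10 % by mass → Class 5.1 (Oxidizer).
Available-oxygen content 11.5 % by mass meets the Class 5.1 criterion (Oxidizer), so the soil oxygenator is Class 5.1.
Total Class 5.1: 132.5 kg + (three 44.17 kg packs = 132.51 kg) = 265.01 kg.
265.01 kg > 250 kg (cargo aircraft limit, Class 5.1) — over the limit.

No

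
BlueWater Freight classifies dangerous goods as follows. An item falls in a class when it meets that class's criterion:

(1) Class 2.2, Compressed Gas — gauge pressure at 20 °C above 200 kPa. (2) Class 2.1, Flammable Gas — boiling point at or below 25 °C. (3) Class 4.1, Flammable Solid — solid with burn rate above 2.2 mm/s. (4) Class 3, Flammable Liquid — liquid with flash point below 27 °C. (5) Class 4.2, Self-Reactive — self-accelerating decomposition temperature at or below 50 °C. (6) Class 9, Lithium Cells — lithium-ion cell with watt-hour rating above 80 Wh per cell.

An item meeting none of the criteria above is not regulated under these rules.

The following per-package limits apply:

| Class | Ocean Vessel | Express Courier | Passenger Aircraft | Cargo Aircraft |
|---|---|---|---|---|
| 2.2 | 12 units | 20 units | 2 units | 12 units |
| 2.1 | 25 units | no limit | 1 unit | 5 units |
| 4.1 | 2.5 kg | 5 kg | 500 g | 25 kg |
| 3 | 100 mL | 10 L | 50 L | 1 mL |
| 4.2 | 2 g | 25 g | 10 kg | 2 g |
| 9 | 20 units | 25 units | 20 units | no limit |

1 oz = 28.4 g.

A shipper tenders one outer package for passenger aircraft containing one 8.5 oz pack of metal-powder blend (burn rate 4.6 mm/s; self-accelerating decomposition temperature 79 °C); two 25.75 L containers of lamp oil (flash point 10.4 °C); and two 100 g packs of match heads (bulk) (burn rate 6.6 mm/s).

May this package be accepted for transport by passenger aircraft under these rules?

With burn rate 4.6 mm/s (> 2.2 mm/s), the metal-powder blend falls in Class 4.1.
The lamp oil has flash point 10.4 °C, which is < 27 °C, so it is Class 3 (Flammable Liquid).
With burn rate 6.6 mm/s (> 2.2 mm/s), the match heads (bulk) fall in Class 4.1.
Class 3 quantity: two 25.75 L containers = 51.5 L.
51.5 L > 50 L (passenger aircraft limit, Class 3) — over the limit.
Class 4.1 net quantity: (one 8.5 oz pack = 241.4 g) + (two 100 g packs = 200 g) = 441.4 g.
441.4 g ≤ 500 g (passenger aircraft limit, Class 4.1) — within limit.

No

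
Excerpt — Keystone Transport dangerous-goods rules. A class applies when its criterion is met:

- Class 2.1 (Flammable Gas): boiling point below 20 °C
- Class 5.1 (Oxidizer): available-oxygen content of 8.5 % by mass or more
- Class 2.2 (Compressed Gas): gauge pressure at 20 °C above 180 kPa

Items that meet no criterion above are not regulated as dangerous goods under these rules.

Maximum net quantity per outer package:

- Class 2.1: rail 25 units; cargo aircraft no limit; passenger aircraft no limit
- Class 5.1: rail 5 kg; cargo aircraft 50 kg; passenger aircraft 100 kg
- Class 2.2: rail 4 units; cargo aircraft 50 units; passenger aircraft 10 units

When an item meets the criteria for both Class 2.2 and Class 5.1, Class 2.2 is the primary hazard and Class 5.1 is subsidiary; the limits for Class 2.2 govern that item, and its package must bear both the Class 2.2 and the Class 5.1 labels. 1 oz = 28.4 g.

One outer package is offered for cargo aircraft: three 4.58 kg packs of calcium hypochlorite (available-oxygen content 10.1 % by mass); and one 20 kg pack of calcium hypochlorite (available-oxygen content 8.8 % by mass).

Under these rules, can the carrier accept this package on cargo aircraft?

Available-oxygen content 10.1 % by mass meets the Class 5.1 criterion (Oxidizer), so the calcium hypochlorite is Class 5.1.
Available-oxygen content 8.8 % by mass meets the Class 5.1 criterion (Oxidizer), so the calcium hypochlorite is Class 5.1.
Total Class 5.1: (three 4.58 kg packs = 13.74 kg) + 20 kg = 33.74 kg.
33.74 kg ≤ 50 kg (cargo aircraft limit, Class 5.1) — within limit.

Yes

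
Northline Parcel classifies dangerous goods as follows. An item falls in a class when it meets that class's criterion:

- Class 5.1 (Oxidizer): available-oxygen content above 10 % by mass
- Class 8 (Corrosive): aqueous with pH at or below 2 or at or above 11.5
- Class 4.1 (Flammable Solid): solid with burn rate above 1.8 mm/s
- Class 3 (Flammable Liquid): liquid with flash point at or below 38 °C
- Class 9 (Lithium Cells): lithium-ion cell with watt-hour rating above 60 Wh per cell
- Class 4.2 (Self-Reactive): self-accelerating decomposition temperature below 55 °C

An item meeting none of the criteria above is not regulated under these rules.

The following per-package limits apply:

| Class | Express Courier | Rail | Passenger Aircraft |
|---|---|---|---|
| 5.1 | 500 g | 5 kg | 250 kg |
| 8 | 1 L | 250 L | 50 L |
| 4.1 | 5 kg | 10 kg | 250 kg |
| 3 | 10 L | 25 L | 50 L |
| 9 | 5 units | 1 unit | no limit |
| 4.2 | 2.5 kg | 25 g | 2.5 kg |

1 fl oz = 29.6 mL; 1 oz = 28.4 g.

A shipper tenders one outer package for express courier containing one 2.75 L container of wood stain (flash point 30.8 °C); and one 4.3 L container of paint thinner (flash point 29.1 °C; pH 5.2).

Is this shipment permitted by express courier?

The wood stain has flash point 30.8 °C, which is ≤ 38 °C, so it is Class 3 (Flammable Liquid).
With flash point 29.1 °C (≤ 38 °C), the paint thinner falls in Class 3.
Total Class 3: 2.75 L + 4.3 L = 7.05 L.
That is within the Class 3 express courier limit of 10 L.

Yes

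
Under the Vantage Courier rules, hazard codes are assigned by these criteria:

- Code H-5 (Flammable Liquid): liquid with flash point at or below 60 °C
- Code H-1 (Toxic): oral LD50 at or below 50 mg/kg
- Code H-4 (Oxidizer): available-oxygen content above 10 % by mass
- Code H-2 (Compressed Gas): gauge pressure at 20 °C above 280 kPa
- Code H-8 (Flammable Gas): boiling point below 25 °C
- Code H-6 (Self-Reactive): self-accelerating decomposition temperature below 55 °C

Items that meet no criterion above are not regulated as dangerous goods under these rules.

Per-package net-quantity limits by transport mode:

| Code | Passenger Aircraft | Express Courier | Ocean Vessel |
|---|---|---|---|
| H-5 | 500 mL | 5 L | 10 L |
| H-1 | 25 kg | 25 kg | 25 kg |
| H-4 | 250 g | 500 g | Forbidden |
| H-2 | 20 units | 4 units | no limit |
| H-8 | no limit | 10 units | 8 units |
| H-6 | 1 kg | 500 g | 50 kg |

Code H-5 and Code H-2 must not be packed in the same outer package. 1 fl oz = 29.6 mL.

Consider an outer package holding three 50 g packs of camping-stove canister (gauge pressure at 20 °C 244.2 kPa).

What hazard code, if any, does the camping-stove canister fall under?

Not regulated

gauge pressure at 20 °C 244.2 kPa is not above 280 kPa, so Code H-2 does not apply.
No criterion is met, so the item is not regulated.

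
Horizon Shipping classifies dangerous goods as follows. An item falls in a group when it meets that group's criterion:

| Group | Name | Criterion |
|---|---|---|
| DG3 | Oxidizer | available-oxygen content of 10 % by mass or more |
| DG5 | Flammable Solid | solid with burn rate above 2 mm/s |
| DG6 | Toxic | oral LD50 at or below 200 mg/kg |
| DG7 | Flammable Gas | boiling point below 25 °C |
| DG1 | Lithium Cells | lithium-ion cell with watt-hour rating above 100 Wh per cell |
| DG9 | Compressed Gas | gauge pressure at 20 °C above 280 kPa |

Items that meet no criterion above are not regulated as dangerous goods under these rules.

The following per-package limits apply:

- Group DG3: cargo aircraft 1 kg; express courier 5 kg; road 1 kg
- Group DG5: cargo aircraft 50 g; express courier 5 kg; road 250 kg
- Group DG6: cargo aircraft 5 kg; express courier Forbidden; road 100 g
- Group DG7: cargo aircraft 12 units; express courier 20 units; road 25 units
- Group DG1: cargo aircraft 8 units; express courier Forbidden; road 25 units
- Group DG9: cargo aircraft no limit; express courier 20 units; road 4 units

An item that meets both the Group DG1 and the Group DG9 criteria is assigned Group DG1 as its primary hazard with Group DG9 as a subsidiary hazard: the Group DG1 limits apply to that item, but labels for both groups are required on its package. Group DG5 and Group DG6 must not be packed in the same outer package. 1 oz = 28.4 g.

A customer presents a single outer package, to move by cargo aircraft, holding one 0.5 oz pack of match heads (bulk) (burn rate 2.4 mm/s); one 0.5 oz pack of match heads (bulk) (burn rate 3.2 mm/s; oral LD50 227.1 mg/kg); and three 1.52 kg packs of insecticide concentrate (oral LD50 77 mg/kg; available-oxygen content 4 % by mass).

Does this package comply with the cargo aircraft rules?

No

Burn rate 2.4 mm/s meets the Group DG5 criterion (Flammable Solid), so the match heads (bulk) are Group DG5.
The match heads (bulk) have burn rate 3.2 mm/s, which is > 2 mm/s, so they are Group DG5 (Flammable Solid).
Oral LD50 77 mg/kg meets the Group DG6 criterion (Toxic), so the insecticide concentrate is Group DG6.
Group DG5 net quantity: (one 0.5 oz pack = 14.2 g) + (one 0.5 oz pack = 14.2 g) = 28.4 g.
That is within the Group DG5 cargo aircraft limit of 50 g.
Group DG6 quantity: three 1.52 kg packs = 4.56 kg.
That is within the Group DG6 cargo aircraft limit of 5 kg.
Group DG5 and Group DG6 may not share an outer package.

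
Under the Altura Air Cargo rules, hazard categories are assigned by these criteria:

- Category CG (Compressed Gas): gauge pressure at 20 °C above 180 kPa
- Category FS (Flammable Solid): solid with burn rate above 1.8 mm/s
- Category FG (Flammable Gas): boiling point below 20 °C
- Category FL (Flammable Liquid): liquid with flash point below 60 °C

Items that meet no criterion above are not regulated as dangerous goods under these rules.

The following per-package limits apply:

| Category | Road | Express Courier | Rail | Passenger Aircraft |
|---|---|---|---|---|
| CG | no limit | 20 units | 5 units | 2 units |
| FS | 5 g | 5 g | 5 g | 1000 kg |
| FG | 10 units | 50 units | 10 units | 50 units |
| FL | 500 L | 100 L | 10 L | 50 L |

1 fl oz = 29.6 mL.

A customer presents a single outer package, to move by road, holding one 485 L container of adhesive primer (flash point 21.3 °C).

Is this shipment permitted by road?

Yes

With flash point 21.3 °C (< 60 °C), the adhesive primer falls in Category FL.
Category FL quantity: 485 L.
That is within the Category FL road limit of 500 L.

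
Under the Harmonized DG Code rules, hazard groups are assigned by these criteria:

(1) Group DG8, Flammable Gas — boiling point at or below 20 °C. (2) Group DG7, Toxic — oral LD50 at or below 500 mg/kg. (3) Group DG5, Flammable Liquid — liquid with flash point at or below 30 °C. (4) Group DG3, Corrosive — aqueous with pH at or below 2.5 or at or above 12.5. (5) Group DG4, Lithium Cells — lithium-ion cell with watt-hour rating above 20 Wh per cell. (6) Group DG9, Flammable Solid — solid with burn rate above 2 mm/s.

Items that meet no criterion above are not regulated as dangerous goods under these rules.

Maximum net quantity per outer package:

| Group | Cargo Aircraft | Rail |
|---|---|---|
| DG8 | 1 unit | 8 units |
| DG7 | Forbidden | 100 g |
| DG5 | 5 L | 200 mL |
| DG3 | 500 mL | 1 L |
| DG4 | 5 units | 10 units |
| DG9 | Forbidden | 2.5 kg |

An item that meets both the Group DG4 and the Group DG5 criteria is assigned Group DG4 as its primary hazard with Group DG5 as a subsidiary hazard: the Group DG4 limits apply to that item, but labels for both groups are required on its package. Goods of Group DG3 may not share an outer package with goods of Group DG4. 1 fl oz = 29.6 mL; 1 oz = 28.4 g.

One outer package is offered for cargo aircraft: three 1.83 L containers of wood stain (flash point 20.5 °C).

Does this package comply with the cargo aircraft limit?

No

Wood stain: flash point 20.5 °C ≤ 30 °C → Group DG5 (Flammable Liquid).
Group DG5 quantity: three 1.83 L containers = 5.49 L.
5.49 L > 5 L (cargo aircraft limit, Group DG5) — over the limit.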